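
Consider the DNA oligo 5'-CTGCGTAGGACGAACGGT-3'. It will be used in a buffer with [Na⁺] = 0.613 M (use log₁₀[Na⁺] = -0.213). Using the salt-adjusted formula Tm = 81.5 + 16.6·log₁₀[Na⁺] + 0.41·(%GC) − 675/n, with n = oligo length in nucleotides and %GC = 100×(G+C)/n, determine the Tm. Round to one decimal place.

65.5°C

Length n = 18. Scanning the sequence gives G=7, C=4, A=4, T=3.
G+C = 11, so %GC = 11/18 × 100 = 61.111%
Salt term: 16.6 × (-0.213) = -3.536
GC term: 0.41 × 61.111 = 25.056; length term: −675/18 = −37.5
Tm = 81.5 + (-3.536) + 25.056 − 37.5 = 65.52 → 65.5°C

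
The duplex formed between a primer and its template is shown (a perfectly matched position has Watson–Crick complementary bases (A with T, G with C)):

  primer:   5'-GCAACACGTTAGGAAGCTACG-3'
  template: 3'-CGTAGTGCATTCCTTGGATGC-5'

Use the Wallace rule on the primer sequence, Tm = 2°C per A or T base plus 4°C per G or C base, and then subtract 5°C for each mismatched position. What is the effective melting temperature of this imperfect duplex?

49°C

Primer base counts: A=7, T=3, G=6, C=5 → A+T=10, G+C=11
Perfect-match Tm = 2(10) + 4(11) = 20 + 44 = 64°C
Mismatches (positions where the bases are not complementary): 3 (at positions 4, 10, 16)
Effective Tm = 64 − 3×5 = 64 − 15 = 49°C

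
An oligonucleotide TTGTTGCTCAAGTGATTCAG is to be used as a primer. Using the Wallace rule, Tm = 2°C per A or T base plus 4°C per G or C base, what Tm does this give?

Counting bases: A=4, T=8, G=5, C=3
A+T = 12, G+C = 8
Tm = 2(12) + 4(8) = 24 + 32 = 56°C

56°C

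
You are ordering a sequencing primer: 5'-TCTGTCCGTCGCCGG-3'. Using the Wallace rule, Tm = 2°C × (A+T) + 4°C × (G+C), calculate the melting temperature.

52°C

Scanning the sequence gives T=4, A=0, G=5, C=6.
A+T = 4, G+C = 11
Tm = 2(4) + 4(11) = 8 + 44 = 52°C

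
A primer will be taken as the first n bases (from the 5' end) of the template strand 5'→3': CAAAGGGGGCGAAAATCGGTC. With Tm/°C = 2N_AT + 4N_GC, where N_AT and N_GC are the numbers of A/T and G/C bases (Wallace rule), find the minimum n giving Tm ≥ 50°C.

n = 17

First 16 bases: CAAAGGGGGCGAAAAT → Tm = 48°C (< 50°C)
First 17 bases: CAAAGGGGGCGAAAATC → Tm = 52°C (≥ 50°C)
Since every base adds ≥2°C, Tm only increases with n, so the threshold is first crossed at n = 17.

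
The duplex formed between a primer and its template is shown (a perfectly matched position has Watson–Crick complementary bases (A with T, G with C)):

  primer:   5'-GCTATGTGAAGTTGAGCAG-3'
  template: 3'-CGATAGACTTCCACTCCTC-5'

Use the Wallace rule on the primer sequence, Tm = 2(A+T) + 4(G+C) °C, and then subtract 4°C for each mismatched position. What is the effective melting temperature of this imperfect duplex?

44°C

Primer base counts: A=5, T=5, G=7, C=2 → A+T=10, G+C=9
Perfect-match Tm = 2(10) + 4(9) = 20 + 36 = 56°C
Mismatches (positions where the bases are not complementary): 3 (at positions 6, 12, 17)
Effective Tm = 56 − 3×4 = 56 − 12 = 44°C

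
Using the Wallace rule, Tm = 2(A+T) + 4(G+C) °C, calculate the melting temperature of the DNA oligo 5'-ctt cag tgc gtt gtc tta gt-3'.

58°C

Counting bases: G=5, T=9, A=2, C=4
So N_AT = 11 and N_GC = 9.
Tm = 4·9 + 2·11 = 36 + 22 = 58°C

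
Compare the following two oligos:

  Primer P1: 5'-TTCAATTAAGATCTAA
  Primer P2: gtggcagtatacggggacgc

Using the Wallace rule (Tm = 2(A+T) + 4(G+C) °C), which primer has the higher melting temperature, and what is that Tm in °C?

Primer P1: A+T=13, G+C=3 → Tm = 2(13)+4(3) = 38°C
Primer P2: A+T=7, G+C=13 → Tm = 2(7)+4(13) = 66°C
38°C vs 66°C → primer P2 is higher.

Primer P2, 66°C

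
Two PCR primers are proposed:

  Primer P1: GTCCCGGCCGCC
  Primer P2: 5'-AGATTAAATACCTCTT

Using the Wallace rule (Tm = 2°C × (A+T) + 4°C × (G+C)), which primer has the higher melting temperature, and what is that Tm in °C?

Primer P1, 46°C

Primer P1: A+T=1, G+C=11 → Tm = 2(1)+4(11) = 46°C
Primer P2: A+T=12, G+C=4 → Tm = 2(12)+4(4) = 40°C
46°C vs 40°C → primer P1 is higher.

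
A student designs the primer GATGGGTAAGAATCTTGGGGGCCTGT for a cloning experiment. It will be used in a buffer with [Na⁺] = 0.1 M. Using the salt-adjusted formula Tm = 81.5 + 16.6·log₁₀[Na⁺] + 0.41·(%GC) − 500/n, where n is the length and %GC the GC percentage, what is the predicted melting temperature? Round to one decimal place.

Length n = 26. G=11, T=7, C=3, A=5
G+C = 14, so %GC = 14/26 × 100 = 53.846%
Salt term: 16.6 × (-1) = -16.6
GC term: 0.41 × 53.846 = 22.077; length term: −500/26 = −19.231
Tm = 81.5 + (-16.6) + 22.077 − 19.231 = 67.746 → 67.7°C

67.7°C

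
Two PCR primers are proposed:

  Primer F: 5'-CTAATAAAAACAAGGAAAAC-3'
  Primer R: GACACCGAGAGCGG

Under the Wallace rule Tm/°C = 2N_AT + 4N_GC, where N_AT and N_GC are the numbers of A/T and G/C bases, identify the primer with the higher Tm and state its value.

Primer F: A+T=15, G+C=5 → Tm = 2(15)+4(5) = 50°C
Primer R: A+T=4, G+C=10 → Tm = 2(4)+4(10) = 48°C
50°C vs 48°C → primer F is higher.

Primer F, 50°C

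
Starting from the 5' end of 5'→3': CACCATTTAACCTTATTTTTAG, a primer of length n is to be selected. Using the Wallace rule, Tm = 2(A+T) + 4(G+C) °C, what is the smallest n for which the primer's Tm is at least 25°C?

First 9 bases: CACCATTTA → Tm = 24°C (< 25°C)
First 10 bases: CACCATTTAA → Tm = 26°C (≥ 25°C)
Since every base adds ≥2°C, Tm only increases with n, so the threshold is first crossed at n = 10.

n = 10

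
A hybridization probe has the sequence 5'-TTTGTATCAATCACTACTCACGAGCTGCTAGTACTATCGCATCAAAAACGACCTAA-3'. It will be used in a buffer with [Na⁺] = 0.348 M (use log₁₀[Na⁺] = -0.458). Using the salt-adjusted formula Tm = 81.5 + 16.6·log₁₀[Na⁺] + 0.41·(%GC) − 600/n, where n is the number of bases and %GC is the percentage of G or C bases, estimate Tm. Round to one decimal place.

Length n = 56. C=15, A=19, G=7, T=15
G+C = 22, so %GC = 22/56 × 100 = 39.286%
Salt term: 16.6 × (-0.458) = -7.603
GC term: 0.41 × 39.286 = 16.107; length term: −600/56 = −10.714
Tm = 81.5 + (-7.603) + 16.107 − 10.714 = 79.29 → 79.3°C

79.3°C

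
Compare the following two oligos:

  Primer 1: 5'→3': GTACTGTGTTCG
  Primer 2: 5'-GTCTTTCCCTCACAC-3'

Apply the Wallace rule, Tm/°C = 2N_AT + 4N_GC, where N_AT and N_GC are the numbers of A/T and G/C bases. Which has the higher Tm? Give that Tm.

Primer 2, 46°C

Primer 1: A+T=6, G+C=6 → Tm = 2(6)+4(6) = 36°C
Primer 2: A+T=7, G+C=8 → Tm = 2(7)+4(8) = 46°C
36°C vs 46°C → primer 2 is higher.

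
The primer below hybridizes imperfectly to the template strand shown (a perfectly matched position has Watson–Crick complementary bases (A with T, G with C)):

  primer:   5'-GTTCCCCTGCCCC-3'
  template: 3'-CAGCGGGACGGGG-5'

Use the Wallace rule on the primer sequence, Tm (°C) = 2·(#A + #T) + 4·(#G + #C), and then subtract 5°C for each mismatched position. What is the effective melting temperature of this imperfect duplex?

Primer base counts: A=0, T=3, G=2, C=8 → A+T=3, G+C=10
Perfect-match Tm = 2(3) + 4(10) = 6 + 40 = 46°C
Mismatches (positions where the bases are not complementary): 2 (at positions 3, 4)
Effective Tm = 46 − 2×5 = 46 − 10 = 36°C

36°C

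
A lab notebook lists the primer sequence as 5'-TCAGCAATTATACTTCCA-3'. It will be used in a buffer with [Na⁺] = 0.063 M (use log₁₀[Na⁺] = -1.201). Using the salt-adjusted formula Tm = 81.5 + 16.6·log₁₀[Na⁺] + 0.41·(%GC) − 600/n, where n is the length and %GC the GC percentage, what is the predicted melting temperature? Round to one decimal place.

41.9°C

Length n = 18. Scanning the sequence gives A=6, G=1, T=6, C=5.
G+C = 6, so %GC = 6/18 × 100 = 33.333%
Salt term: 16.6 × (-1.201) = -19.937
GC term: 0.41 × 33.333 = 13.667; length term: −600/18 = −33.333
Tm = 81.5 + (-19.937) + 13.667 − 33.333 = 41.897 → 41.9°C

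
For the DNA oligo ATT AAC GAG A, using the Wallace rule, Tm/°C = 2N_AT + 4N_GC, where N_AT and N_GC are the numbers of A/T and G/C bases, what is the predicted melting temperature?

26°C

Counting bases: G=2, A=5, C=1, T=2
So N_AT = 7 and N_GC = 3.
Tm = 2(7) + 4(3) = 14 + 12 = 26°C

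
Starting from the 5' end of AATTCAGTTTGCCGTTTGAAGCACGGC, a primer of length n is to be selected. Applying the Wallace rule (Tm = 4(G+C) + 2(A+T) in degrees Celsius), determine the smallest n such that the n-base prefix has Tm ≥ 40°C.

First 13 bases: AATTCAGTTTGCC → Tm = 36°C (< 40°C)
First 14 bases: AATTCAGTTTGCCG → Tm = 40°C (≥ 40°C)
Since every base adds ≥2°C, Tm only increases with n, so the threshold is first crossed at n = 14.

n = 14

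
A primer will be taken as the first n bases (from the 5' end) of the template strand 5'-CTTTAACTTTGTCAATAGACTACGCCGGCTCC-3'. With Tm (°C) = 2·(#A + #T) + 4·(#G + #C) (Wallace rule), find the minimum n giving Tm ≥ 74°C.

n = 27

First 26 bases: CTTTAACTTTGTCAATAGACTACGCC → Tm = 72°C (< 74°C)
First 27 bases: CTTTAACTTTGTCAATAGACTACGCCG → Tm = 76°C (≥ 74°C)
Since every base adds ≥2°C, Tm only increases with n, so the threshold is first crossed at n = 27.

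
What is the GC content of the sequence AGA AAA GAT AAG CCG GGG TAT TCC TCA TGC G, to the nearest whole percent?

Scanning the sequence gives G=9, T=6, A=10, C=6.
G+C = 9 + 6 = 15 out of 31 bases
%GC = 15/31 × 100 = 48.39% ≈ 48%

48%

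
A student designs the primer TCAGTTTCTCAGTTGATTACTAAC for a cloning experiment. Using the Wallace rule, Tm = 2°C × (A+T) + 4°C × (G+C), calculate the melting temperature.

64°C

Counting bases: G=3, A=6, C=5, T=10
So N_AT = 16 and N_GC = 8.
Tm = 2×16 + 4×8 = 64°C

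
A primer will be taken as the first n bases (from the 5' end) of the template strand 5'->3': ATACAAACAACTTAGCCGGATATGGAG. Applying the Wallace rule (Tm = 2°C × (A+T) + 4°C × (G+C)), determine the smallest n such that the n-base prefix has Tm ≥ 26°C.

n = 11

First 10 bases: ATACAAACAA → Tm = 24°C (< 26°C)
First 11 bases: ATACAAACAAC → Tm = 28°C (≥ 26°C)
Each additional base adds 2°C (A/T) or 4°C (G/C), so Tm is non-decreasing in n; n = 11 is the first length to reach 26°C.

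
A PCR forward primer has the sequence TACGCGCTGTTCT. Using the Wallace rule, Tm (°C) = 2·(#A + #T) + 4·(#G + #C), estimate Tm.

40°C

Scanning the sequence gives C=4, A=1, T=5, G=3.
So N_AT = 6 and N_GC = 7.
Tm = 2(6) + 4(7) = 12 + 28 = 40°C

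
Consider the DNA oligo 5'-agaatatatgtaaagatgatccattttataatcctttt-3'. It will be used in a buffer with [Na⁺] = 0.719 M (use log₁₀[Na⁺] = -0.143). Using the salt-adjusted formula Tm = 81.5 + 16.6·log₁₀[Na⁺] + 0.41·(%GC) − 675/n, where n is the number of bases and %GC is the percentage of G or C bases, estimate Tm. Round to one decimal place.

Length n = 38. Scanning the sequence gives C=4, T=16, G=4, A=14.
G+C = 8, so %GC = 8/38 × 100 = 21.053%
Salt term: 16.6 × (-0.143) = -2.374
GC term: 0.41 × 21.053 = 8.632; length term: −675/38 = −17.763
Tm = 81.5 + (-2.374) + 8.632 − 17.763 = 69.995 → 70.0°C

70.0°C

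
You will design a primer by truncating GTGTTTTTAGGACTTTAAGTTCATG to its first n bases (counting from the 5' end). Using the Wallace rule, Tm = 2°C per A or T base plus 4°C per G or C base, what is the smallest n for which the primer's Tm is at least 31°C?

n = 12

First 11 bases: GTGTTTTTAGG → Tm = 30°C (< 31°C)
First 12 bases: GTGTTTTTAGGA → Tm = 32°C (≥ 31°C)
Each additional base adds 2°C (A/T) or 4°C (G/C), so Tm is non-decreasing in n; n = 12 is the first length to reach 31°C.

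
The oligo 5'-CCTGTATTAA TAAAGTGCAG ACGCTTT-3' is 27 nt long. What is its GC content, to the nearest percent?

A=8, T=9, G=5, C=5
G+C = 5 + 5 = 10 out of 27 bases
%GC = 10/27 × 100 = 37.04% ≈ 37%

37%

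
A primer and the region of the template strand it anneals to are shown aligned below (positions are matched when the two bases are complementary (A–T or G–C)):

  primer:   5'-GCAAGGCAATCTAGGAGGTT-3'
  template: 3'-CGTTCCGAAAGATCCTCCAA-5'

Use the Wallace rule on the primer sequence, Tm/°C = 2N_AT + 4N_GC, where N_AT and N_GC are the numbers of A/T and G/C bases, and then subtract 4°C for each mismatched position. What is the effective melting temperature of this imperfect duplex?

Primer base counts: A=6, T=4, G=7, C=3 → A+T=10, G+C=10
Perfect-match Tm = 2(10) + 4(10) = 20 + 40 = 60°C
Mismatches (positions where the bases are not complementary): 2 (at positions 8, 9)
Effective Tm = 60 − 2×4 = 60 − 8 = 52°C

52°C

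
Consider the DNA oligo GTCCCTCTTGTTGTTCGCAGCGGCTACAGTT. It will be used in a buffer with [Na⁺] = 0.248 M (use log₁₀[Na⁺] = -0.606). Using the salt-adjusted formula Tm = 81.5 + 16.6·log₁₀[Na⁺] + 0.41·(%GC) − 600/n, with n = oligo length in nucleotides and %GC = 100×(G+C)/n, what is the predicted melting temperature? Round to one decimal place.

74.6°C

Length n = 31. Scanning the sequence gives C=9, T=11, A=3, G=8.
G+C = 17, so %GC = 17/31 × 100 = 54.839%
Salt term: 16.6 × (-0.606) = -10.06
GC term: 0.41 × 54.839 = 22.484; length term: −600/31 = −19.355
Tm = 81.5 + (-10.06) + 22.484 − 19.355 = 74.569 → 74.6°C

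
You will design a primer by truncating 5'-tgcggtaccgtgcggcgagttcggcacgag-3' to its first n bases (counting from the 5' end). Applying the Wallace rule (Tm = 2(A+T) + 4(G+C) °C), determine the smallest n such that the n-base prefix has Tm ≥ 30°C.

n = 9

First 8 bases: TGCGGTAC → Tm = 26°C (< 30°C)
First 9 bases: TGCGGTACC → Tm = 30°C (≥ 30°C)
Each additional base adds 2°C (A/T) or 4°C (G/C), so Tm is non-decreasing in n; n = 9 is the first length to reach 30°C.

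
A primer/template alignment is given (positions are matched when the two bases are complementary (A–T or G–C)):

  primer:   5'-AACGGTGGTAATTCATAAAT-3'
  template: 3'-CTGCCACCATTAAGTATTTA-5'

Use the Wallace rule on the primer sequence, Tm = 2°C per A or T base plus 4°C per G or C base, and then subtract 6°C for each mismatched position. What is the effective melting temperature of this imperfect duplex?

46°C

Primer base counts: A=8, T=6, G=4, C=2 → A+T=14, G+C=6
Perfect-match Tm = 2(14) + 4(6) = 28 + 24 = 52°C
Mismatches (positions where the bases are not complementary): 1 (at position 1)
Effective Tm = 52 − 1×6 = 52 − 6 = 46°C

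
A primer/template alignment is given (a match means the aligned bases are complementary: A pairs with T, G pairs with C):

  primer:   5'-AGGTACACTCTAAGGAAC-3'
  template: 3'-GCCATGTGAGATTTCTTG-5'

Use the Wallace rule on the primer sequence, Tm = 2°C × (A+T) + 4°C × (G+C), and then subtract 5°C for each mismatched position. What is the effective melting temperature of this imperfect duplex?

Primer base counts: A=7, T=3, G=4, C=4 → A+T=10, G+C=8
Perfect-match Tm = 2(10) + 4(8) = 20 + 32 = 52°C
Mismatches (positions where the bases are not complementary): 2 (at positions 1, 14)
Effective Tm = 52 − 2×5 = 52 − 10 = 42°C

42°C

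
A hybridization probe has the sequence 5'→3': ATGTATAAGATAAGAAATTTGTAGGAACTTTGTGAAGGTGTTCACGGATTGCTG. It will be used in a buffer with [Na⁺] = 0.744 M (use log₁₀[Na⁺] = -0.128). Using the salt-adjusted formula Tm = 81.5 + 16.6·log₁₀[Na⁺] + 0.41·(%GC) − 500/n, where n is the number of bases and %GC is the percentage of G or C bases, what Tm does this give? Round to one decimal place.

84.5°C

Length n = 54. Base counts: G=15, A=17, C=4, T=18
G+C = 19, so %GC = 19/54 × 100 = 35.185%
Salt term: 16.6 × (-0.128) = -2.125
GC term: 0.41 × 35.185 = 14.426; length term: −500/54 = −9.259
Tm = 81.5 + (-2.125) + 14.426 − 9.259 = 84.542 → 84.5°C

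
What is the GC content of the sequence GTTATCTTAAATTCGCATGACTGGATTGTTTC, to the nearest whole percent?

C=5, A=7, G=6, T=14
G+C = 6 + 5 = 11 out of 32 bases
%GC = 11/32 × 100 = 34.38% ≈ 34%

34%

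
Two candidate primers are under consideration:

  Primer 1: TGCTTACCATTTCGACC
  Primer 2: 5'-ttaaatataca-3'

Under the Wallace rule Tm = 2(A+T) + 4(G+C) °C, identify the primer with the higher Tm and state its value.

Primer 1: A+T=9, G+C=8 → Tm = 2(9)+4(8) = 50°C
Primer 2: A+T=10, G+C=1 → Tm = 2(10)+4(1) = 24°C
50°C vs 24°C → primer 1 is higher.

Primer 1, 50°C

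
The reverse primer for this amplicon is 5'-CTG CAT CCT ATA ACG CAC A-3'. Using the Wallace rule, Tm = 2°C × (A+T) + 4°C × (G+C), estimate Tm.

Scanning the sequence gives T=4, A=6, C=7, G=2.
So N_AT = 10 and N_GC = 9.
Tm = 2×10 + 4×9 = 56°C

56°C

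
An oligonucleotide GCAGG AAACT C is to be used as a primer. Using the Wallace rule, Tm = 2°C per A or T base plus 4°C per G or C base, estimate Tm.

34°C

Counting bases: T=1, A=4, G=3, C=3
So N_AT = 5 and N_GC = 6.
Tm = 2(5) + 4(6) = 10 + 24 = 34°C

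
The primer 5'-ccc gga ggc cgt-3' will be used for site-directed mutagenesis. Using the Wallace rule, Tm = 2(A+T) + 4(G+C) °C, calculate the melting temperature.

G=5, A=1, T=1, C=5
A+T = 2, G+C = 10
Tm = 2×2 + 4×10 = 44°C

44°C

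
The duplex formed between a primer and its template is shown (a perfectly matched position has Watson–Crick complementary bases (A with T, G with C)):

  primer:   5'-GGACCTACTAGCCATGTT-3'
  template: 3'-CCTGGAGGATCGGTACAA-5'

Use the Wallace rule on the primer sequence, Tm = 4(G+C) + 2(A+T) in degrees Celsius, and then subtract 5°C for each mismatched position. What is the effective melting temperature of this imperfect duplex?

Primer base counts: A=4, T=5, G=4, C=5 → A+T=9, G+C=9
Perfect-match Tm = 2(9) + 4(9) = 18 + 36 = 54°C
Mismatches (positions where the bases are not complementary): 1 (at position 7)
Effective Tm = 54 − 1×5 = 54 − 5 = 49°C

49°C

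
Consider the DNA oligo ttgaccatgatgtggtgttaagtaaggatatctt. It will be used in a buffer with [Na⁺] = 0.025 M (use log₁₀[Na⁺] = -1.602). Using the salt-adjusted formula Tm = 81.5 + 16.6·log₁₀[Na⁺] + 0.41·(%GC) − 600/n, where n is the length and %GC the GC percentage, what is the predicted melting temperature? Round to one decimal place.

Length n = 34. Scanning the sequence gives A=9, T=13, C=3, G=9.
G+C = 12, so %GC = 12/34 × 100 = 35.294%
Salt term: 16.6 × (-1.602) = -26.593
GC term: 0.41 × 35.294 = 14.471; length term: −600/34 = −17.647
Tm = 81.5 + (-26.593) + 14.471 − 17.647 = 51.731 → 51.7°C

51.7°C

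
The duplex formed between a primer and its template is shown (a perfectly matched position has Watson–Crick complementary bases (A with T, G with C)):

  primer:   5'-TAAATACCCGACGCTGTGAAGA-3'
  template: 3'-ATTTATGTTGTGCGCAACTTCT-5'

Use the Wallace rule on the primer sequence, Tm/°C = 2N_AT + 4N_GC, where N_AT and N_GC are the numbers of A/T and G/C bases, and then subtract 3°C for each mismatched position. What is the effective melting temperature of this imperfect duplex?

49°C

Primer base counts: A=8, T=4, G=5, C=5 → A+T=12, G+C=10
Perfect-match Tm = 2(12) + 4(10) = 24 + 40 = 64°C
Mismatches (positions where the bases are not complementary): 5 (at positions 8, 9, 10, 15, 16)
Effective Tm = 64 − 5×3 = 64 − 15 = 49°C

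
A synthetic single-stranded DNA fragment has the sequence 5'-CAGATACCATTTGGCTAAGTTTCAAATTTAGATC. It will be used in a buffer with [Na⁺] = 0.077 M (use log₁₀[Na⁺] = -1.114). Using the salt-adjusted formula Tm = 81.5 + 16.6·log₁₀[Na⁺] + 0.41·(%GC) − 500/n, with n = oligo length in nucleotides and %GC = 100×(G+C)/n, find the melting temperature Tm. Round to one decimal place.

61.6°C

Length n = 34. Scanning the sequence gives C=6, T=12, G=5, A=11.
G+C = 11, so %GC = 11/34 × 100 = 32.353%
Salt term: 16.6 × (-1.114) = -18.492
GC term: 0.41 × 32.353 = 13.265; length term: −500/34 = −14.706
Tm = 81.5 + (-18.492) + 13.265 − 14.706 = 61.567 → 61.6°C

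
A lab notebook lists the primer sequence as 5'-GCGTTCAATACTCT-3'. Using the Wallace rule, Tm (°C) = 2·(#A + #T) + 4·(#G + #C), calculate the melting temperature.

Counting bases: A=3, T=5, G=2, C=4
AT pairs contribute 8, GC pairs contribute 6.
Tm = 2×8 + 4×6 = 40°C

40°C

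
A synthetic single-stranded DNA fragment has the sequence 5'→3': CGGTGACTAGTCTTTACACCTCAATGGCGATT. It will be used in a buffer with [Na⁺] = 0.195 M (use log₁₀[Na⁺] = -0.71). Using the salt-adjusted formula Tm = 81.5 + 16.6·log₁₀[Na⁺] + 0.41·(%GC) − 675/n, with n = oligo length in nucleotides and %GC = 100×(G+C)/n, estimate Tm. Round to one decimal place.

67.8°C

Length n = 32. A=7, G=7, C=8, T=10
G+C = 15, so %GC = 15/32 × 100 = 46.875%
Salt term: 16.6 × (-0.71) = -11.786
GC term: 0.41 × 46.875 = 19.219; length term: −675/32 = −21.094
Tm = 81.5 + (-11.786) + 19.219 − 21.094 = 67.839 → 67.8°C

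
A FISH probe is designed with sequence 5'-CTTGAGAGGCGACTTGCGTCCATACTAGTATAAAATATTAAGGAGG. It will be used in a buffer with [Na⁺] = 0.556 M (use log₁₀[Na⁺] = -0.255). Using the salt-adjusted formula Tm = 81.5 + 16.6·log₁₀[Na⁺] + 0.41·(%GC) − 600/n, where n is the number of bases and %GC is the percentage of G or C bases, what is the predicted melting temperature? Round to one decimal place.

81.2°C

Length n = 46. Counting bases: T=12, A=15, C=7, G=12
G+C = 19, so %GC = 19/46 × 100 = 41.304%
Salt term: 16.6 × (-0.255) = -4.233
GC term: 0.41 × 41.304 = 16.935; length term: −600/46 = −13.043
Tm = 81.5 + (-4.233) + 16.935 − 13.043 = 81.159 → 81.2°C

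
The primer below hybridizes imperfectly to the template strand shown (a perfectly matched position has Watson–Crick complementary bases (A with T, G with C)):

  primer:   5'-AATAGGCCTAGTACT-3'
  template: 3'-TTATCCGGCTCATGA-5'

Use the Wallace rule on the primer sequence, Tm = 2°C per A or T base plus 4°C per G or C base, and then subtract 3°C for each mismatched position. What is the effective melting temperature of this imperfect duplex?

39°C

Primer base counts: A=5, T=4, G=3, C=3 → A+T=9, G+C=6
Perfect-match Tm = 2(9) + 4(6) = 18 + 24 = 42°C
Mismatches (positions where the bases are not complementary): 1 (at position 9)
Effective Tm = 42 − 1×3 = 42 − 3 = 39°C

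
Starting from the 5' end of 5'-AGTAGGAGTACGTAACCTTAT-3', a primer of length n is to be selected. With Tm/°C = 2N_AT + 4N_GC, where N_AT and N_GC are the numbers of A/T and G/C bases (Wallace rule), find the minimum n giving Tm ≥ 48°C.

n = 17

First 16 bases: AGTAGGAGTACGTAAC → Tm = 46°C (< 48°C)
First 17 bases: AGTAGGAGTACGTAACC → Tm = 50°C (≥ 48°C)
Each additional base adds 2°C (A/T) or 4°C (G/C), so Tm is non-decreasing in n; n = 17 is the first length to reach 48°C.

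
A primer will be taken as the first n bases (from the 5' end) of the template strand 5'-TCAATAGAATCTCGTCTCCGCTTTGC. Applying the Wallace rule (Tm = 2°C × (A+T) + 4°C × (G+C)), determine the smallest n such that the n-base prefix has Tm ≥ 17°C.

First 6 bases: TCAATA → Tm = 14°C (< 17°C)
First 7 bases: TCAATAG → Tm = 18°C (≥ 17°C)
Each additional base adds 2°C (A/T) or 4°C (G/C), so Tm is non-decreasing in n; n = 7 is the first length to reach 17°C.

n = 7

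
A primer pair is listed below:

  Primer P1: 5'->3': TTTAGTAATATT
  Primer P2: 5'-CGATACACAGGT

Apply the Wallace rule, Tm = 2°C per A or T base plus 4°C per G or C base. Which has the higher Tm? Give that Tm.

Primer P2, 36°C

Primer P1: A+T=11, G+C=1 → Tm = 2(11)+4(1) = 26°C
Primer P2: A+T=6, G+C=6 → Tm = 2(6)+4(6) = 36°C
26°C vs 36°C → primer P2 is higher.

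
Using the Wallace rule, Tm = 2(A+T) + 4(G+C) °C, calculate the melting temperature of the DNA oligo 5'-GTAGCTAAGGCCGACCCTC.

62°C

T=3, G=5, C=7, A=4
A+T = 7, G+C = 12
Tm = 4·12 + 2·7 = 48 + 14 = 62°C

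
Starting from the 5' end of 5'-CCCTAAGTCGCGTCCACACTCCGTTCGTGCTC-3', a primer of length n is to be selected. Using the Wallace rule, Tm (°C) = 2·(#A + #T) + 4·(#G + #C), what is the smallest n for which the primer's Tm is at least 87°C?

n = 27

First 26 bases: CCCTAAGTCGCGTCCACACTCCGTTC → Tm = 84°C (< 87°C)
First 27 bases: CCCTAAGTCGCGTCCACACTCCGTTCG → Tm = 88°C (≥ 87°C)
Each additional base adds 2°C (A/T) or 4°C (G/C), so Tm is non-decreasing in n; n = 27 is the first length to reach 87°C.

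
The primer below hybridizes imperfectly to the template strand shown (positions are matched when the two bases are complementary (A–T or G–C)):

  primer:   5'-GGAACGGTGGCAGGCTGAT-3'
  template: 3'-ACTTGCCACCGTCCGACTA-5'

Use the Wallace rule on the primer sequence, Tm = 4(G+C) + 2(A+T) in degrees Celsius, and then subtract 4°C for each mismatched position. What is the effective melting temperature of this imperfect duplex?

58°C

Primer base counts: A=4, T=3, G=9, C=3 → A+T=7, G+C=12
Perfect-match Tm = 2(7) + 4(12) = 14 + 48 = 62°C
Mismatches (positions where the bases are not complementary): 1 (at position 1)
Effective Tm = 62 − 1×4 = 62 − 4 = 58°C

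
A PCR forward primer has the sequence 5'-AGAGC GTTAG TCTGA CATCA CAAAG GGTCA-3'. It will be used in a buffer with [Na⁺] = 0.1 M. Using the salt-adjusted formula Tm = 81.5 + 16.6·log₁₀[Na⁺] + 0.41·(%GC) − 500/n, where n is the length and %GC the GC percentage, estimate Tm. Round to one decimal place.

67.4°C

Length n = 30. Base counts: G=8, A=10, C=6, T=6
G+C = 14, so %GC = 14/30 × 100 = 46.667%
Salt term: 16.6 × (-1) = -16.6
GC term: 0.41 × 46.667 = 19.133; length term: −500/30 = −16.667
Tm = 81.5 + (-16.6) + 19.133 − 16.667 = 67.366 → 67.4°C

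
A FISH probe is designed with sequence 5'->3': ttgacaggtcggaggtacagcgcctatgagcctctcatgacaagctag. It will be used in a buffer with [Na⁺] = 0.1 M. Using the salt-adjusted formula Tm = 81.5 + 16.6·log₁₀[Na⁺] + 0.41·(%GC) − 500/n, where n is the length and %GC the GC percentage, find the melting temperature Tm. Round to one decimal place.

76.7°C

Length n = 48. Base counts: C=12, A=12, G=14, T=10
G+C = 26, so %GC = 26/48 × 100 = 54.167%
Salt term: 16.6 × (-1) = -16.6
GC term: 0.41 × 54.167 = 22.208; length term: −500/48 = −10.417
Tm = 81.5 + (-16.6) + 22.208 − 10.417 = 76.691 → 76.7°C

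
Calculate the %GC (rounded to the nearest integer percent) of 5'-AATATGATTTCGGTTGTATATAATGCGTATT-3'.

Base counts: A=9, T=14, G=6, C=2
G+C = 6 + 2 = 8 out of 31 bases
%GC = 8/31 × 100 = 25.81% ≈ 26%

26%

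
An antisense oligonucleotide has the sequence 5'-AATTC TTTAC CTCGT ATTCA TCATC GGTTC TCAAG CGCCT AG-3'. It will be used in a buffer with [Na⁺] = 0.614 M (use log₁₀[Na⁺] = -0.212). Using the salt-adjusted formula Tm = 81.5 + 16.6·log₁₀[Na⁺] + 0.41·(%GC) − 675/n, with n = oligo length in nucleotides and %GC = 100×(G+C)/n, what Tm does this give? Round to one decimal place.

Length n = 42. Counting bases: T=15, A=9, G=6, C=12
G+C = 18, so %GC = 18/42 × 100 = 42.857%
Salt term: 16.6 × (-0.212) = -3.519
GC term: 0.41 × 42.857 = 17.571; length term: −675/42 = −16.071
Tm = 81.5 + (-3.519) + 17.571 − 16.071 = 79.481 → 79.5°C

79.5°C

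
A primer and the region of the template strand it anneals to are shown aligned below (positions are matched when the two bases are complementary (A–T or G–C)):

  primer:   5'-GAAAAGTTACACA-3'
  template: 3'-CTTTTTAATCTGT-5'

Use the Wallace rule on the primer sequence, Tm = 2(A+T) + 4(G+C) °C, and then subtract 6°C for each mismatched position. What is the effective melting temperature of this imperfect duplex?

Primer base counts: A=7, T=2, G=2, C=2 → A+T=9, G+C=4
Perfect-match Tm = 2(9) + 4(4) = 18 + 16 = 34°C
Mismatches (positions where the bases are not complementary): 2 (at positions 6, 10)
Effective Tm = 34 − 2×6 = 34 − 12 = 22°C

22°C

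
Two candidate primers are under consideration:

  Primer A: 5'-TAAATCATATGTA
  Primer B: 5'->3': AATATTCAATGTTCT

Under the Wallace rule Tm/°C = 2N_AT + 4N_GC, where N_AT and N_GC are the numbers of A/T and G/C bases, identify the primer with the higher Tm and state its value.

Primer A: A+T=11, G+C=2 → Tm = 2(11)+4(2) = 30°C
Primer B: A+T=12, G+C=3 → Tm = 2(12)+4(3) = 36°C
30°C vs 36°C → primer B is higher.

Primer B, 36°C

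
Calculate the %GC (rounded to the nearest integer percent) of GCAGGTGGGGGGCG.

Base counts: T=1, A=1, G=10, C=2
G+C = 10 + 2 = 12 out of 14 bases
%GC = 12/14 × 100 = 85.71% ≈ 86%

86%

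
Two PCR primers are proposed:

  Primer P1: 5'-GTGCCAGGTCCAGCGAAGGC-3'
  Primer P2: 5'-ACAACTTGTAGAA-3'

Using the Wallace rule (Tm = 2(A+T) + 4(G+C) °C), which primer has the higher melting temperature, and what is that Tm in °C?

Primer P1: A+T=6, G+C=14 → Tm = 2(6)+4(14) = 68°C
Primer P2: A+T=9, G+C=4 → Tm = 2(9)+4(4) = 34°C
68°C vs 34°C → primer P1 is higher.

Primer P1, 68°C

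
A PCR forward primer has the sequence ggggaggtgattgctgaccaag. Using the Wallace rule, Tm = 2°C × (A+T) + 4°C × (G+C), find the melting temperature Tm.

70°C

Counting bases: A=5, T=4, G=10, C=3
So N_AT = 9 and N_GC = 13.
Tm = 4·13 + 2·9 = 52 + 18 = 70°C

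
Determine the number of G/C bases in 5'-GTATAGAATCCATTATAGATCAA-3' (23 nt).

Base counts: C=3, A=10, G=3, T=7
G+C = 3 + 3 = 6

6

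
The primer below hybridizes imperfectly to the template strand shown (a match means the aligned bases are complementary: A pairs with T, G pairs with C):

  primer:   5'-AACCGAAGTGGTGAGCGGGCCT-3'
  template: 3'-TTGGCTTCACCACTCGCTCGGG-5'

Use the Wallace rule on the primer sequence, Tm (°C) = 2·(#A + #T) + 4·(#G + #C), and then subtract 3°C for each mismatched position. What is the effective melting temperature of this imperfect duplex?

66°C

Primer base counts: A=5, T=3, G=9, C=5 → A+T=8, G+C=14
Perfect-match Tm = 2(8) + 4(14) = 16 + 56 = 72°C
Mismatches (positions where the bases are not complementary): 2 (at positions 18, 22)
Effective Tm = 72 − 2×3 = 72 − 6 = 66°C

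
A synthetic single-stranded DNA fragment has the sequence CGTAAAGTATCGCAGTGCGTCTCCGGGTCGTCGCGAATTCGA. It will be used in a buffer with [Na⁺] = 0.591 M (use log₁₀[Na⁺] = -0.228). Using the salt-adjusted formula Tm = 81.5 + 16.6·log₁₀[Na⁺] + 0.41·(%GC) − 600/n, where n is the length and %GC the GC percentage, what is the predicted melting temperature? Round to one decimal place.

Length n = 42. Counting bases: C=11, A=8, T=10, G=13
G+C = 24, so %GC = 24/42 × 100 = 57.143%
Salt term: 16.6 × (-0.228) = -3.785
GC term: 0.41 × 57.143 = 23.429; length term: −600/42 = −14.286
Tm = 81.5 + (-3.785) + 23.429 − 14.286 = 86.858 → 86.9°C

86.9°C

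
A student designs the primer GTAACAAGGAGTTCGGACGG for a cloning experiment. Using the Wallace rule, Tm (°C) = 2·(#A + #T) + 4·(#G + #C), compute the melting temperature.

62°C

G=8, A=6, C=3, T=3
AT pairs contribute 9, GC pairs contribute 11.
Tm = 2×9 + 4×11 = 62°C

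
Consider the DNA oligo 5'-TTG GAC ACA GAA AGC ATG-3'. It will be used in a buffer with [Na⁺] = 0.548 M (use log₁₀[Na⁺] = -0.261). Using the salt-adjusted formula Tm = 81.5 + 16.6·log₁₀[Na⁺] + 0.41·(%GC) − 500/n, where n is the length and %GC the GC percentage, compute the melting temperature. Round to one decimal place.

Length n = 18. Scanning the sequence gives T=3, C=3, A=7, G=5.
G+C = 8, so %GC = 8/18 × 100 = 44.444%
Salt term: 16.6 × (-0.261) = -4.333
GC term: 0.41 × 44.444 = 18.222; length term: −500/18 = −27.778
Tm = 81.5 + (-4.333) + 18.222 − 27.778 = 67.611 → 67.6°C

67.6°C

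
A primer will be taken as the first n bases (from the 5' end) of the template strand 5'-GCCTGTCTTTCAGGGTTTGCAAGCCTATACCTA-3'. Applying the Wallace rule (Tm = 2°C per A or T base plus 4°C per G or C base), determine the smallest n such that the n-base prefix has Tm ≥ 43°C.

n = 14

First 13 bases: GCCTGTCTTTCAG → Tm = 40°C (< 43°C)
First 14 bases: GCCTGTCTTTCAGG → Tm = 44°C (≥ 43°C)
Each additional base adds 2°C (A/T) or 4°C (G/C), so Tm is non-decreasing in n; n = 14 is the first length to reach 43°C.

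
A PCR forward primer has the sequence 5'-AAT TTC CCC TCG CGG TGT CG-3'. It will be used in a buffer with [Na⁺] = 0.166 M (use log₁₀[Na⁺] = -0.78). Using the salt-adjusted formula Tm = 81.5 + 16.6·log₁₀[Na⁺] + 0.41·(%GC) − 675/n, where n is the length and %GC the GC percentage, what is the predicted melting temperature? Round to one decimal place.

59.4°C

Length n = 20. T=6, C=7, A=2, G=5
G+C = 12, so %GC = 12/20 × 100 = 60%
Salt term: 16.6 × (-0.78) = -12.948
GC term: 0.41 × 60 = 24.6; length term: −675/20 = −33.75
Tm = 81.5 + (-12.948) + 24.6 − 33.75 = 59.402 → 59.4°C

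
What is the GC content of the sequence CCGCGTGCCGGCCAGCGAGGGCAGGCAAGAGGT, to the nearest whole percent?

76%

Base counts: A=6, T=2, C=10, G=15
G+C = 15 + 10 = 25 out of 33 bases
%GC = 25/33 × 100 = 75.76% ≈ 76%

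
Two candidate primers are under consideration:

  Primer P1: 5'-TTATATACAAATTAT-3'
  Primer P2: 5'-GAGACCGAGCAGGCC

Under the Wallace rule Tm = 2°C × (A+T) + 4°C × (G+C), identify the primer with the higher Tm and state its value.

Primer P1: A+T=14, G+C=1 → Tm = 2(14)+4(1) = 32°C
Primer P2: A+T=4, G+C=11 → Tm = 2(4)+4(11) = 52°C
32°C vs 52°C → primer P2 is higher.

Primer P2, 52°C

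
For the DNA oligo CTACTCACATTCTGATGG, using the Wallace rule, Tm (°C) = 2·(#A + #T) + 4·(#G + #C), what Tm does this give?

Scanning the sequence gives A=4, C=5, T=6, G=3.
So N_AT = 10 and N_GC = 8.
Tm = 2(10) + 4(8) = 20 + 32 = 52°C

52°C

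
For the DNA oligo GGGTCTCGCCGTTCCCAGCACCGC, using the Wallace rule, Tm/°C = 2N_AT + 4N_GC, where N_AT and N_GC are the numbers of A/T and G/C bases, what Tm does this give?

Base counts: T=4, C=11, A=2, G=7
AT pairs contribute 6, GC pairs contribute 18.
Tm = 4·18 + 2·6 = 72 + 12 = 84°C

84°C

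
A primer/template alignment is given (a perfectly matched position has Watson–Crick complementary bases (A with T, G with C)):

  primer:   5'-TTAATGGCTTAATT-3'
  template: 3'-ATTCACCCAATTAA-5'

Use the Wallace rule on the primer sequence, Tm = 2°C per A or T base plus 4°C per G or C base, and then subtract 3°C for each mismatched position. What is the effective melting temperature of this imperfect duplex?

Primer base counts: A=4, T=7, G=2, C=1 → A+T=11, G+C=3
Perfect-match Tm = 2(11) + 4(3) = 22 + 12 = 34°C
Mismatches (positions where the bases are not complementary): 3 (at positions 2, 4, 8)
Effective Tm = 34 − 3×3 = 34 − 9 = 25°C

25°C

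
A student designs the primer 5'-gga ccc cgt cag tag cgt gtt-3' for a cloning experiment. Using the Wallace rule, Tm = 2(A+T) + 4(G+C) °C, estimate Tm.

Counting bases: A=3, T=5, C=6, G=7
So N_AT = 8 and N_GC = 13.
Tm = 4·13 + 2·8 = 52 + 16 = 68°C

68°C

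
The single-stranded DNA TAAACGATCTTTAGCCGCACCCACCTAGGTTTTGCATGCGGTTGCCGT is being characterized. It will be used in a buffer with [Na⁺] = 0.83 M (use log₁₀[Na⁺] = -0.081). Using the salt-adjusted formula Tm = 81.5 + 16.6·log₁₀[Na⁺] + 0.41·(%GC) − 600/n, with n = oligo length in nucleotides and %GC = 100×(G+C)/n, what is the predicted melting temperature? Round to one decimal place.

89.0°C

Length n = 48. Counting bases: C=14, A=9, T=14, G=11
G+C = 25, so %GC = 25/48 × 100 = 52.083%
Salt term: 16.6 × (-0.081) = -1.345
GC term: 0.41 × 52.083 = 21.354; length term: −600/48 = −12.5
Tm = 81.5 + (-1.345) + 21.354 − 12.5 = 89.009 → 89.0°C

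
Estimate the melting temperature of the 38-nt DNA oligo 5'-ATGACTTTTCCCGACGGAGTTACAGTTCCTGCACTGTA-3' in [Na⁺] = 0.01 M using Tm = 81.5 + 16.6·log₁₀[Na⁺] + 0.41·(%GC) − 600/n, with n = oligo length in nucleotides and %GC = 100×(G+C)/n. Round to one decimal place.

Length n = 38. Scanning the sequence gives C=10, T=12, A=8, G=8.
G+C = 18, so %GC = 18/38 × 100 = 47.368%
Salt term: 16.6 × (-2) = -33.2
GC term: 0.41 × 47.368 = 19.421; length term: −600/38 = −15.789
Tm = 81.5 + (-33.2) + 19.421 − 15.789 = 51.932 → 51.9°C

51.9°C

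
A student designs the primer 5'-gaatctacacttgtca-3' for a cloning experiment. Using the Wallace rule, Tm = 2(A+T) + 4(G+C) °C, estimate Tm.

Base counts: G=2, A=5, T=5, C=4
A+T = 10, G+C = 6
Tm = 2(10) + 4(6) = 20 + 24 = 44°C

44°C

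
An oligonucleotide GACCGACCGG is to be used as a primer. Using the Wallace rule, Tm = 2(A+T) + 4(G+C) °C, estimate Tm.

36°C

Base counts: C=4, T=0, G=4, A=2
A+T = 2, G+C = 8
Tm = 4·8 + 2·2 = 32 + 4 = 36°C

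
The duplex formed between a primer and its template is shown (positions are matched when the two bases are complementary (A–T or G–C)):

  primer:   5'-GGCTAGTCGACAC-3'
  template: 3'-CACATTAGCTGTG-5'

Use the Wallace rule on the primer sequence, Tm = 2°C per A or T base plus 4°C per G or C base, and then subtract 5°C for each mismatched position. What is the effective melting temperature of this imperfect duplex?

27°C

Primer base counts: A=3, T=2, G=4, C=4 → A+T=5, G+C=8
Perfect-match Tm = 2(5) + 4(8) = 10 + 32 = 42°C
Mismatches (positions where the bases are not complementary): 3 (at positions 2, 3, 6)
Effective Tm = 42 − 3×5 = 42 − 15 = 27°C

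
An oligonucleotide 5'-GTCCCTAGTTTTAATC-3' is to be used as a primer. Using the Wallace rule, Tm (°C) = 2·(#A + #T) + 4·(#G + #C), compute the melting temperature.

Scanning the sequence gives T=7, G=2, A=3, C=4.
A+T = 10, G+C = 6
Tm = 2×10 + 4×6 = 44°C

44°C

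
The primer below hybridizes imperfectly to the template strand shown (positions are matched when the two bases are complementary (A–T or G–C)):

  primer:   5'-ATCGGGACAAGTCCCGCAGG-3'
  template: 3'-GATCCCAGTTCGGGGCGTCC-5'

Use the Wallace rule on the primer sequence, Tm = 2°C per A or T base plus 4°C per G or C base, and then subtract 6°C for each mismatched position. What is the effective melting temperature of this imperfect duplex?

42°C

Primer base counts: A=5, T=2, G=7, C=6 → A+T=7, G+C=13
Perfect-match Tm = 2(7) + 4(13) = 14 + 52 = 66°C
Mismatches (positions where the bases are not complementary): 4 (at positions 1, 3, 7, 12)
Effective Tm = 66 − 4×6 = 66 − 24 = 42°C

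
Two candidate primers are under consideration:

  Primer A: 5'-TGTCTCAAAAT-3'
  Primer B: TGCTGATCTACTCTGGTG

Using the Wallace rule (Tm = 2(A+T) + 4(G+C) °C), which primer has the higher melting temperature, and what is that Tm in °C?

Primer B, 54°C

Primer A: A+T=8, G+C=3 → Tm = 2(8)+4(3) = 28°C
Primer B: A+T=9, G+C=9 → Tm = 2(9)+4(9) = 54°C
28°C vs 54°C → primer B is higher.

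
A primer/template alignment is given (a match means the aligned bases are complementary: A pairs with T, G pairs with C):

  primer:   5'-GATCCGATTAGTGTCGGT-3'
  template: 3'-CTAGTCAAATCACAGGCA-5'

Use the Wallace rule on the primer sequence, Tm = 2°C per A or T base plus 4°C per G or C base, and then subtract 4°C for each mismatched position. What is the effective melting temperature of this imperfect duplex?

Primer base counts: A=3, T=6, G=6, C=3 → A+T=9, G+C=9
Perfect-match Tm = 2(9) + 4(9) = 18 + 36 = 54°C
Mismatches (positions where the bases are not complementary): 3 (at positions 5, 7, 16)
Effective Tm = 54 − 3×4 = 54 − 12 = 42°C

42°C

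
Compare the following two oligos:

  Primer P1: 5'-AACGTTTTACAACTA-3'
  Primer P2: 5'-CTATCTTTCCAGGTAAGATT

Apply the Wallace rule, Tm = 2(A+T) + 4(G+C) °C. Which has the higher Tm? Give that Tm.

Primer P1: A+T=11, G+C=4 → Tm = 2(11)+4(4) = 38°C
Primer P2: A+T=13, G+C=7 → Tm = 2(13)+4(7) = 54°C
38°C vs 54°C → primer P2 is higher.

Primer P2, 54°C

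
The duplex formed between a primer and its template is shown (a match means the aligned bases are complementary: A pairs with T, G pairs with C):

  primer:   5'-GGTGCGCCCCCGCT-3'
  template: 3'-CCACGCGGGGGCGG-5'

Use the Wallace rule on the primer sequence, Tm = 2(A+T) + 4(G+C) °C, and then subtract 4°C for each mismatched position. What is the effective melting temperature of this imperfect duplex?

Primer base counts: A=0, T=2, G=5, C=7 → A+T=2, G+C=12
Perfect-match Tm = 2(2) + 4(12) = 4 + 48 = 52°C
Mismatches (positions where the bases are not complementary): 1 (at position 14)
Effective Tm = 52 − 1×4 = 52 − 4 = 48°C

48°C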